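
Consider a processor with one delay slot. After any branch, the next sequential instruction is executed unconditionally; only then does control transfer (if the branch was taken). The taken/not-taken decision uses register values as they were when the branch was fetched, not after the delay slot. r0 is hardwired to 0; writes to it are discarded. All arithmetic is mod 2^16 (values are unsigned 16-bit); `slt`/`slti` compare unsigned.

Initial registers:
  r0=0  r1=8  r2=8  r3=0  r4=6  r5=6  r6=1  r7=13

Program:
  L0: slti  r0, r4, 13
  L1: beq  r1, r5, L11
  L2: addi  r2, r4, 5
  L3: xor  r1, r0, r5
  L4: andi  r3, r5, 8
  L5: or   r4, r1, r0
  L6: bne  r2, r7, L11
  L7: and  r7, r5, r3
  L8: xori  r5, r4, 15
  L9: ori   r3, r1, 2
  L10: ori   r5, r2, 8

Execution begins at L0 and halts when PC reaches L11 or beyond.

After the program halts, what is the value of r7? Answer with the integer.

0

[0] slti  r0, r4, 13  →  {r0:0, r1:8, r2:8, r3:0, r4:6, r5:6, r6:1, r7:13}
[1] beq  r1, r5, L11  →  {r0:0, r1:8, r2:8, r3:0, r4:6, r5:6, r6:1, r7:13}  ⟨branch fallthrough⟩
[2] addi  r2, r4, 5  →  {r0:0, r1:8, r2:11, r3:0, r4:6, r5:6, r6:1, r7:13}
[3] xor  r1, r0, r5  →  {r0:0, r1:6, r2:11, r3:0, r4:6, r5:6, r6:1, r7:13}
[4] andi  r3, r5, 8  →  {r0:0, r1:6, r2:11, r3:0, r4:6, r5:6, r6:1, r7:13}
[5] or   r4, r1, r0  →  {r0:0, r1:6, r2:11, r3:0, r4:6, r5:6, r6:1, r7:13}
[6] bne  r2, r7, L11  →  {r0:0, r1:6, r2:11, r3:0, r4:6, r5:6, r6:1, r7:13}  ⟨branch taken⟩
[7] and  r7, r5, r3  →  {r0:0, r1:6, r2:11, r3:0, r4:6, r5:6, r6:1, r7:0}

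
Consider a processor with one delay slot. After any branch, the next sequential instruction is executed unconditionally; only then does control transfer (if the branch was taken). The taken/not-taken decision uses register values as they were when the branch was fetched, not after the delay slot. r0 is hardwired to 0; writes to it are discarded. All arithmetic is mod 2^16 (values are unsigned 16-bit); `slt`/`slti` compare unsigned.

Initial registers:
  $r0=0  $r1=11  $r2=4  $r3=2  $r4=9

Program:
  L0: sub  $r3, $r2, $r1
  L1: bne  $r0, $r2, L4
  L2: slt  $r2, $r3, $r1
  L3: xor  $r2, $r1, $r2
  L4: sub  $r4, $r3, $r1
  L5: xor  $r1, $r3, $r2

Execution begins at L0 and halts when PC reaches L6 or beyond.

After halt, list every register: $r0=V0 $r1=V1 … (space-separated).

PC=0  sub  $r3, $r2, $r1     | $r0=0 $r1=11 $r2=4 $r3=65529 $r4=9
PC=1  bne  $r0, $r2, L4      | $r0=0 $r1=11 $r2=4 $r3=65529 $r4=9  [TAKEN]
PC=2  slt  $r2, $r3, $r1     | $r0=0 $r1=11 $r2=0 $r3=65529 $r4=9
PC=4  sub  $r4, $r3, $r1     | $r0=0 $r1=11 $r2=0 $r3=65529 $r4=65518
PC=5  xor  $r1, $r3, $r2     | $r0=0 $r1=65529 $r2=0 $r3=65529 $r4=65518

$r0=0 $r1=65529 $r2=0 $r3=65529 $r4=65518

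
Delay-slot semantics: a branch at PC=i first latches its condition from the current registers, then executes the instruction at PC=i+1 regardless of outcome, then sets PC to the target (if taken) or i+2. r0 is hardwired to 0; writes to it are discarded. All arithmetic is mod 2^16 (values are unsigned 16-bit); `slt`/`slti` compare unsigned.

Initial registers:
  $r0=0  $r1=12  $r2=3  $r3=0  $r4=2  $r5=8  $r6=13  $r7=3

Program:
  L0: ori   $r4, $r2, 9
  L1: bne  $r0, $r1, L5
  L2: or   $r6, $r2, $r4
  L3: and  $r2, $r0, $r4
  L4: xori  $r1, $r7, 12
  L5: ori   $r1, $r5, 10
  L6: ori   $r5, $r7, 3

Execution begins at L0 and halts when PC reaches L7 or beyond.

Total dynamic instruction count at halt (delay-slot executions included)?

5

#0 ori   $r4, $r2, 9 ; 0/12/3/0/11/8/13/3
#1 bne  $r0, $r1, L5 ; 0/12/3/0/11/8/13/3 ; →target
#2 or   $r6, $r2, $r4 ; 0/12/3/0/11/8/11/3
#5 ori   $r1, $r5, 10 ; 0/10/3/0/11/8/11/3
#6 ori   $r5, $r7, 3 ; 0/10/3/0/11/3/11/3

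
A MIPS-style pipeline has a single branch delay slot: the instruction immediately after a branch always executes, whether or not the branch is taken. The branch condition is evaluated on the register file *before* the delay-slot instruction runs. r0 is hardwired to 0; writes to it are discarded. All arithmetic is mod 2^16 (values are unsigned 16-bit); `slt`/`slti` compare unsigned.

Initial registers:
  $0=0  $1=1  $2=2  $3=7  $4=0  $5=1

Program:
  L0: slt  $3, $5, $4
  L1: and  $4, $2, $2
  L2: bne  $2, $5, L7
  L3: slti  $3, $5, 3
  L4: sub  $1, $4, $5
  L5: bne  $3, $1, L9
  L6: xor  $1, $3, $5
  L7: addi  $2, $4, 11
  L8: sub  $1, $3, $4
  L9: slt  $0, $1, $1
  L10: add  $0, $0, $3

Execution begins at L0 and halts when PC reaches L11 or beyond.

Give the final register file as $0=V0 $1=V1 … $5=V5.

$0=0 $1=65535 $2=13 $3=1 $4=2 $5=1

[0] slt  $3, $5, $4  →  {$0:0, $1:1, $2:2, $3:0, $4:0, $5:1}
[1] and  $4, $2, $2  →  {$0:0, $1:1, $2:2, $3:0, $4:2, $5:1}
[2] bne  $2, $5, L7  →  {$0:0, $1:1, $2:2, $3:0, $4:2, $5:1}  ⟨branch taken⟩
[3] slti  $3, $5, 3  →  {$0:0, $1:1, $2:2, $3:1, $4:2, $5:1}
[7] addi  $2, $4, 11  →  {$0:0, $1:1, $2:13, $3:1, $4:2, $5:1}
[8] sub  $1, $3, $4  →  {$0:0, $1:65535, $2:13, $3:1, $4:2, $5:1}
[9] slt  $0, $1, $1  →  {$0:0, $1:65535, $2:13, $3:1, $4:2, $5:1}
[10] add  $0, $0, $3  →  {$0:0, $1:65535, $2:13, $3:1, $4:2, $5:1}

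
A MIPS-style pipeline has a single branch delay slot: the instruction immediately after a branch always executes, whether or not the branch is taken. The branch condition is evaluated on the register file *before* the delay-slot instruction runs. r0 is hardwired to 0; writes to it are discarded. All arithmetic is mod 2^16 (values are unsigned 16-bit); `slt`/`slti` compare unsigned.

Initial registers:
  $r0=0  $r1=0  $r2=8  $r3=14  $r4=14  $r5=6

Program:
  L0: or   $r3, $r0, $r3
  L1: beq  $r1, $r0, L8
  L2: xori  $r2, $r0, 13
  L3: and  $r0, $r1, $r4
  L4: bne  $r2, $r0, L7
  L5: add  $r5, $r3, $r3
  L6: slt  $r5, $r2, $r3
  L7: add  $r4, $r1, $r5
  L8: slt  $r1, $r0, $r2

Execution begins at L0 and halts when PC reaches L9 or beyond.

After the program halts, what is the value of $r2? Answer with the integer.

13

  step pc=0: or   $r3, $r0, $r3  regs=(0,0,8,14,14,6)
  step pc=1: beq  $r1, $r0, L8  cond=T  regs=(0,0,8,14,14,6)
  step pc=2: xori  $r2, $r0, 13  regs=(0,0,13,14,14,6)
  step pc=8: slt  $r1, $r0, $r2  regs=(0,1,13,14,14,6)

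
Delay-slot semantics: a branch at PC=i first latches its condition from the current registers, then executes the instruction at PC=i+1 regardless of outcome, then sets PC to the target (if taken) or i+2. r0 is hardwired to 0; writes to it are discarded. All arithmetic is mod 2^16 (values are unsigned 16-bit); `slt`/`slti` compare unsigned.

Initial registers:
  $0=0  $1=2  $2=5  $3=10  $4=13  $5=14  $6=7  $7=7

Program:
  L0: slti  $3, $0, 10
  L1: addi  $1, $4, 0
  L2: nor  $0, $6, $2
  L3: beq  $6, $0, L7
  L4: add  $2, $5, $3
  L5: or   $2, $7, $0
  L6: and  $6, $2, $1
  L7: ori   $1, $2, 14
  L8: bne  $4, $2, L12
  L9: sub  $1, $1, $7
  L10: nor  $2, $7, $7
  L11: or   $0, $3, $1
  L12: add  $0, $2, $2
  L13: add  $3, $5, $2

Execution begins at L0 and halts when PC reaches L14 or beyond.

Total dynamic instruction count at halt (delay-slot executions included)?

12

#0 slti  $3, $0, 10 ; 0/2/5/1/13/14/7/7
#1 addi  $1, $4, 0 ; 0/13/5/1/13/14/7/7
#2 nor  $0, $6, $2 ; 0/13/5/1/13/14/7/7
#3 beq  $6, $0, L7 ; 0/13/5/1/13/14/7/7 ; →fallthru
#4 add  $2, $5, $3 ; 0/13/15/1/13/14/7/7
#5 or   $2, $7, $0 ; 0/13/7/1/13/14/7/7
#6 and  $6, $2, $1 ; 0/13/7/1/13/14/5/7
#7 ori   $1, $2, 14 ; 0/15/7/1/13/14/5/7
#8 bne  $4, $2, L12 ; 0/15/7/1/13/14/5/7 ; →target
#9 sub  $1, $1, $7 ; 0/8/7/1/13/14/5/7
#12 add  $0, $2, $2 ; 0/8/7/1/13/14/5/7
#13 add  $3, $5, $2 ; 0/8/7/21/13/14/5/7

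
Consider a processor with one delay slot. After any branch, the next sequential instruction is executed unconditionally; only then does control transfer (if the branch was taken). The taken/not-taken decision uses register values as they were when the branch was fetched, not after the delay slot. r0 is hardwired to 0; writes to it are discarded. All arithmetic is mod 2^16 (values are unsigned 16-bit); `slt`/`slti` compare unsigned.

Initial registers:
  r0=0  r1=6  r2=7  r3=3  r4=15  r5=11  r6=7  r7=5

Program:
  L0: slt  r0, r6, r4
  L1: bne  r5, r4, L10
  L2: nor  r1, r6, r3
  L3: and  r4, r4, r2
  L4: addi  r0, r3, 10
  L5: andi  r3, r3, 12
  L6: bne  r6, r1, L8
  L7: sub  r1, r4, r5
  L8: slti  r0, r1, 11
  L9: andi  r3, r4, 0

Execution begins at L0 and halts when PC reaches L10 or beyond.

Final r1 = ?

PC=0  slt  r0, r6, r4        | r0=0 r1=6 r2=7 r3=3 r4=15 r5=11 r6=7 r7=5
PC=1  bne  r5, r4, L10       | r0=0 r1=6 r2=7 r3=3 r4=15 r5=11 r6=7 r7=5  [TAKEN]
PC=2  nor  r1, r6, r3        | r0=0 r1=65528 r2=7 r3=3 r4=15 r5=11 r6=7 r7=5

65528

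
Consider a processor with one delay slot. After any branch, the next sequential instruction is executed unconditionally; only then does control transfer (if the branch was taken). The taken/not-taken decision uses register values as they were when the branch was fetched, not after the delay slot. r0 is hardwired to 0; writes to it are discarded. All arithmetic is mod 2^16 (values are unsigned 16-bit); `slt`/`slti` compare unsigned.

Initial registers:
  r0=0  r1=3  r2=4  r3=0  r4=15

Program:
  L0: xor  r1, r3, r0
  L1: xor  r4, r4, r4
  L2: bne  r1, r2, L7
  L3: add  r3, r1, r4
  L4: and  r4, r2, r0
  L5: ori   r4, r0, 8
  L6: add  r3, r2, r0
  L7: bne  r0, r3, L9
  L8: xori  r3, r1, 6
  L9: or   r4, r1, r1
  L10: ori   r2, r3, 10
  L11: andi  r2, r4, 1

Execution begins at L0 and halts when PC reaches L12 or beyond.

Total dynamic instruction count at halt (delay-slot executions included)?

  step pc=0: xor  r1, r3, r0  regs=(0,0,4,0,15)
  step pc=1: xor  r4, r4, r4  regs=(0,0,4,0,0)
  step pc=2: bne  r1, r2, L7  cond=T  regs=(0,0,4,0,0)
  step pc=3: add  r3, r1, r4  regs=(0,0,4,0,0)
  step pc=7: bne  r0, r3, L9  cond=F  regs=(0,0,4,0,0)
  step pc=8: xori  r3, r1, 6  regs=(0,0,4,6,0)
  step pc=9: or   r4, r1, r1  regs=(0,0,4,6,0)
  step pc=10: ori   r2, r3, 10  regs=(0,0,14,6,0)
  step pc=11: andi  r2, r4, 1  regs=(0,0,0,6,0)

9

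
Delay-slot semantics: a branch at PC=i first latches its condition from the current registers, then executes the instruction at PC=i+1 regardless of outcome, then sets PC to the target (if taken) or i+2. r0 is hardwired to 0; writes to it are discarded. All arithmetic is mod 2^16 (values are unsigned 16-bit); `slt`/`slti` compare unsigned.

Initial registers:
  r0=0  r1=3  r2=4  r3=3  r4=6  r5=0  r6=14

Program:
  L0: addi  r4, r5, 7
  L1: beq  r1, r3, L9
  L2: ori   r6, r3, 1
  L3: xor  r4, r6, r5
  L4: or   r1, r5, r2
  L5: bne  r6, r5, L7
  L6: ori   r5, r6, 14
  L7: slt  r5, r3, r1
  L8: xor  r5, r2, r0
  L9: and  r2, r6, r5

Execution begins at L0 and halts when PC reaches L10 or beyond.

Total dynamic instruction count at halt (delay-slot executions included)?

[0] addi  r4, r5, 7  →  {r0:0, r1:3, r2:4, r3:3, r4:7, r5:0, r6:14}
[1] beq  r1, r3, L9  →  {r0:0, r1:3, r2:4, r3:3, r4:7, r5:0, r6:14}  ⟨branch taken⟩
[2] ori   r6, r3, 1  →  {r0:0, r1:3, r2:4, r3:3, r4:7, r5:0, r6:3}
[9] and  r2, r6, r5  →  {r0:0, r1:3, r2:0, r3:3, r4:7, r5:0, r6:3}

4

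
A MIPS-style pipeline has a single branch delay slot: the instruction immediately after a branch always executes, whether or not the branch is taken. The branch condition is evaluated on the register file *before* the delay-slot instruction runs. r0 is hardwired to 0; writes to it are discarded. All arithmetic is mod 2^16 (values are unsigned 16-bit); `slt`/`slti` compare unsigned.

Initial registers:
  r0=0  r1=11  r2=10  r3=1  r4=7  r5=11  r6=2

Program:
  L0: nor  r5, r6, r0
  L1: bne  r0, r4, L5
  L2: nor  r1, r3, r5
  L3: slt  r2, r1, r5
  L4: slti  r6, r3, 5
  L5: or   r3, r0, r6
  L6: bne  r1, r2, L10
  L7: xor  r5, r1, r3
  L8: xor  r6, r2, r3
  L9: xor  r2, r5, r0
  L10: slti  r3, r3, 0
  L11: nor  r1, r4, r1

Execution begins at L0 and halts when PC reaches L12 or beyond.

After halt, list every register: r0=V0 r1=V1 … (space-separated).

PC=0  nor  r5, r6, r0        | r0=0 r1=11 r2=10 r3=1 r4=7 r5=65533 r6=2
PC=1  bne  r0, r4, L5        | r0=0 r1=11 r2=10 r3=1 r4=7 r5=65533 r6=2  [TAKEN]
PC=2  nor  r1, r3, r5        | r0=0 r1=2 r2=10 r3=1 r4=7 r5=65533 r6=2
PC=5  or   r3, r0, r6        | r0=0 r1=2 r2=10 r3=2 r4=7 r5=65533 r6=2
PC=6  bne  r1, r2, L10       | r0=0 r1=2 r2=10 r3=2 r4=7 r5=65533 r6=2  [TAKEN]
PC=7  xor  r5, r1, r3        | r0=0 r1=2 r2=10 r3=2 r4=7 r5=0 r6=2
PC=10 slti  r3, r3, 0        | r0=0 r1=2 r2=10 r3=0 r4=7 r5=0 r6=2
PC=11 nor  r1, r4, r1        | r0=0 r1=65528 r2=10 r3=0 r4=7 r5=0 r6=2

r0=0 r1=65528 r2=10 r3=0 r4=7 r5=0 r6=2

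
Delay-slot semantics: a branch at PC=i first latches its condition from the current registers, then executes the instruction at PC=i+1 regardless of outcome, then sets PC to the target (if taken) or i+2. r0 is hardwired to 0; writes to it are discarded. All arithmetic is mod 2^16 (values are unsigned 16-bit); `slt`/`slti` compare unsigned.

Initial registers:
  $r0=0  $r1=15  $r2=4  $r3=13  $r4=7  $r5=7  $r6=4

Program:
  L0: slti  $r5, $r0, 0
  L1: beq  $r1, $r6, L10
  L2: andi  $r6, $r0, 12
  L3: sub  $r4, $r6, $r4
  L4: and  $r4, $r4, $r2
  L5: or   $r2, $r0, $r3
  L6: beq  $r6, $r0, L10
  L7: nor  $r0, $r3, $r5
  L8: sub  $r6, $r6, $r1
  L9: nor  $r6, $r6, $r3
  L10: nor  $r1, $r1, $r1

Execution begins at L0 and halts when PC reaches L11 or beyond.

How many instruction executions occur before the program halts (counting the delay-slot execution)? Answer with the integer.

9

  step pc=0: slti  $r5, $r0, 0  regs=(0,15,4,13,7,0,4)
  step pc=1: beq  $r1, $r6, L10  cond=F  regs=(0,15,4,13,7,0,4)
  step pc=2: andi  $r6, $r0, 12  regs=(0,15,4,13,7,0,0)
  step pc=3: sub  $r4, $r6, $r4  regs=(0,15,4,13,65529,0,0)
  step pc=4: and  $r4, $r4, $r2  regs=(0,15,4,13,0,0,0)
  step pc=5: or   $r2, $r0, $r3  regs=(0,15,13,13,0,0,0)
  step pc=6: beq  $r6, $r0, L10  cond=T  regs=(0,15,13,13,0,0,0)
  step pc=7: nor  $r0, $r3, $r5  regs=(0,15,13,13,0,0,0)
  step pc=10: nor  $r1, $r1, $r1  regs=(0,65520,13,13,0,0,0)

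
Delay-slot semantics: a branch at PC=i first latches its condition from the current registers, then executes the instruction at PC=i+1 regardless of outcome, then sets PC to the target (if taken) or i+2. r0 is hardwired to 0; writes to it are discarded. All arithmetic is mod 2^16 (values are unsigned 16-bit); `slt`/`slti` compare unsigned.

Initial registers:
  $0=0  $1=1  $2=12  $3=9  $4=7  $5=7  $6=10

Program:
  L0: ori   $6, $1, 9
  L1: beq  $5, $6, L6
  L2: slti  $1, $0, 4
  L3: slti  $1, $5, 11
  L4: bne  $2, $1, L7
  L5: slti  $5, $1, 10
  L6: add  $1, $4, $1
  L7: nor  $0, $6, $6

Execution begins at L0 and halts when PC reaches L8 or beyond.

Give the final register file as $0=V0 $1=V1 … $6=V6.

$0=0 $1=1 $2=12 $3=9 $4=7 $5=1 $6=9

  step pc=0: ori   $6, $1, 9  regs=(0,1,12,9,7,7,9)
  step pc=1: beq  $5, $6, L6  cond=F  regs=(0,1,12,9,7,7,9)
  step pc=2: slti  $1, $0, 4  regs=(0,1,12,9,7,7,9)
  step pc=3: slti  $1, $5, 11  regs=(0,1,12,9,7,7,9)
  step pc=4: bne  $2, $1, L7  cond=T  regs=(0,1,12,9,7,7,9)
  step pc=5: slti  $5, $1, 10  regs=(0,1,12,9,7,1,9)
  step pc=7: nor  $0, $6, $6  regs=(0,1,12,9,7,1,9)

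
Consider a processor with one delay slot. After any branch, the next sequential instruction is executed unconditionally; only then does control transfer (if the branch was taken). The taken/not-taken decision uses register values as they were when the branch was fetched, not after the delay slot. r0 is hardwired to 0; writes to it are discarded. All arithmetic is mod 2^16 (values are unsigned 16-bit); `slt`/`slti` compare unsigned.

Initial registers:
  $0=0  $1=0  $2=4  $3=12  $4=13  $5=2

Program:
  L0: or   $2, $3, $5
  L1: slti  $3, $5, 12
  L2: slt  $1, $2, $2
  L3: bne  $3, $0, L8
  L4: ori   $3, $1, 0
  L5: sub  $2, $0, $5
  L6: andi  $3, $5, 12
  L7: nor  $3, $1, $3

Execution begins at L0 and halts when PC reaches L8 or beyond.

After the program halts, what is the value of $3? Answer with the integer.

0

[0] or   $2, $3, $5  →  {$0:0, $1:0, $2:14, $3:12, $4:13, $5:2}
[1] slti  $3, $5, 12  →  {$0:0, $1:0, $2:14, $3:1, $4:13, $5:2}
[2] slt  $1, $2, $2  →  {$0:0, $1:0, $2:14, $3:1, $4:13, $5:2}
[3] bne  $3, $0, L8  →  {$0:0, $1:0, $2:14, $3:1, $4:13, $5:2}  ⟨branch taken⟩
[4] ori   $3, $1, 0  →  {$0:0, $1:0, $2:14, $3:0, $4:13, $5:2}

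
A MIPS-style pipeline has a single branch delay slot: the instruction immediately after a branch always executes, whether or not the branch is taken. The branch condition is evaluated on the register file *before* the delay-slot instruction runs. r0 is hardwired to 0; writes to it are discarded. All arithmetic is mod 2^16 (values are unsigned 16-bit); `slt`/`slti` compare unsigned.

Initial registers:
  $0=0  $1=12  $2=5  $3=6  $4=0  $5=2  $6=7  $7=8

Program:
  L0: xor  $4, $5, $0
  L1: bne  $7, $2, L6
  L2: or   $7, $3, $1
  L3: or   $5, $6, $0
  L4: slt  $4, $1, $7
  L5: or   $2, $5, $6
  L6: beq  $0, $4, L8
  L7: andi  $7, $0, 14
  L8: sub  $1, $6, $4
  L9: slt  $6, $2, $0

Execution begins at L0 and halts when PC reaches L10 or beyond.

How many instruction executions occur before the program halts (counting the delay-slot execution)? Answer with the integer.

PC=0  xor  $4, $5, $0        | $0=0 $1=12 $2=5 $3=6 $4=2 $5=2 $6=7 $7=8
PC=1  bne  $7, $2, L6        | $0=0 $1=12 $2=5 $3=6 $4=2 $5=2 $6=7 $7=8  [TAKEN]
PC=2  or   $7, $3, $1        | $0=0 $1=12 $2=5 $3=6 $4=2 $5=2 $6=7 $7=14
PC=6  beq  $0, $4, L8        | $0=0 $1=12 $2=5 $3=6 $4=2 $5=2 $6=7 $7=14  [not taken]
PC=7  andi  $7, $0, 14       | $0=0 $1=12 $2=5 $3=6 $4=2 $5=2 $6=7 $7=0
PC=8  sub  $1, $6, $4        | $0=0 $1=5 $2=5 $3=6 $4=2 $5=2 $6=7 $7=0
PC=9  slt  $6, $2, $0        | $0=0 $1=5 $2=5 $3=6 $4=2 $5=2 $6=0 $7=0

7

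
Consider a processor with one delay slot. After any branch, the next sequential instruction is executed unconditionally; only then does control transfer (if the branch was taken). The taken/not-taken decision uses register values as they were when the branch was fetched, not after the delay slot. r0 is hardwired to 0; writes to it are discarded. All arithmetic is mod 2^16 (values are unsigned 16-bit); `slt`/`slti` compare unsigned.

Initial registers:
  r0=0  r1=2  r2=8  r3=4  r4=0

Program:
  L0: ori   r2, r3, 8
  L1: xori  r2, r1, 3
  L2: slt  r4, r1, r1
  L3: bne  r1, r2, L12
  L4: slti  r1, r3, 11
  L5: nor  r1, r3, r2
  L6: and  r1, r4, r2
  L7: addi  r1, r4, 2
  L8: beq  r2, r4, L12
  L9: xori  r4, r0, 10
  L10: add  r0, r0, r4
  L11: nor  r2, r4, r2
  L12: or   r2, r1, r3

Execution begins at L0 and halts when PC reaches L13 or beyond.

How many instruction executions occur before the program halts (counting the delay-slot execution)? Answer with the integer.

[0] ori   r2, r3, 8  →  {r0:0, r1:2, r2:12, r3:4, r4:0}
[1] xori  r2, r1, 3  →  {r0:0, r1:2, r2:1, r3:4, r4:0}
[2] slt  r4, r1, r1  →  {r0:0, r1:2, r2:1, r3:4, r4:0}
[3] bne  r1, r2, L12  →  {r0:0, r1:2, r2:1, r3:4, r4:0}  ⟨branch taken⟩
[4] slti  r1, r3, 11  →  {r0:0, r1:1, r2:1, r3:4, r4:0}
[12] or   r2, r1, r3  →  {r0:0, r1:1, r2:5, r3:4, r4:0}

6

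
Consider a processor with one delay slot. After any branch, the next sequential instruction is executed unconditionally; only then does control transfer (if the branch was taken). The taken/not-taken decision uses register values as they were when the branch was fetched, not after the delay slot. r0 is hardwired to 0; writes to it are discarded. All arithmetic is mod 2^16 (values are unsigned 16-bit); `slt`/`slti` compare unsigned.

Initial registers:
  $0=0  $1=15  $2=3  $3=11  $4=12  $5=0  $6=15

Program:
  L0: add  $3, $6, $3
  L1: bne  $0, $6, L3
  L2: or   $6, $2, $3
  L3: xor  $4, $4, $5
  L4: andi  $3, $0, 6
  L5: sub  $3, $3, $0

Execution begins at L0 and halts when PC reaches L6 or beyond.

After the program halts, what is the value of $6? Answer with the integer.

27

[0] add  $3, $6, $3  →  {$0:0, $1:15, $2:3, $3:26, $4:12, $5:0, $6:15}
[1] bne  $0, $6, L3  →  {$0:0, $1:15, $2:3, $3:26, $4:12, $5:0, $6:15}  ⟨branch taken⟩
[2] or   $6, $2, $3  →  {$0:0, $1:15, $2:3, $3:26, $4:12, $5:0, $6:27}
[3] xor  $4, $4, $5  →  {$0:0, $1:15, $2:3, $3:26, $4:12, $5:0, $6:27}
[4] andi  $3, $0, 6  →  {$0:0, $1:15, $2:3, $3:0, $4:12, $5:0, $6:27}
[5] sub  $3, $3, $0  →  {$0:0, $1:15, $2:3, $3:0, $4:12, $5:0, $6:27}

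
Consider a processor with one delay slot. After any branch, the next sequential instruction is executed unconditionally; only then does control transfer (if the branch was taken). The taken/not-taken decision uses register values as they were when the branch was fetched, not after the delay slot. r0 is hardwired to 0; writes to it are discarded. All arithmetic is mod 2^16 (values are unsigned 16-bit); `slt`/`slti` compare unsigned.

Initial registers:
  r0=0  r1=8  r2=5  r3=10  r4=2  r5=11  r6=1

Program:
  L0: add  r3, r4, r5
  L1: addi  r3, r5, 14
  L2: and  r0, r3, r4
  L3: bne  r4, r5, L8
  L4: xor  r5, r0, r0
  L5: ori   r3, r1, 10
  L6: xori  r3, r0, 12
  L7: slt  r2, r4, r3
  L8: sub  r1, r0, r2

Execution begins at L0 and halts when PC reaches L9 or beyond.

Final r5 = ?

  step pc=0: add  r3, r4, r5  regs=(0,8,5,13,2,11,1)
  step pc=1: addi  r3, r5, 14  regs=(0,8,5,25,2,11,1)
  step pc=2: and  r0, r3, r4  regs=(0,8,5,25,2,11,1)
  step pc=3: bne  r4, r5, L8  cond=T  regs=(0,8,5,25,2,11,1)
  step pc=4: xor  r5, r0, r0  regs=(0,8,5,25,2,0,1)
  step pc=8: sub  r1, r0, r2  regs=(0,65531,5,25,2,0,1)

0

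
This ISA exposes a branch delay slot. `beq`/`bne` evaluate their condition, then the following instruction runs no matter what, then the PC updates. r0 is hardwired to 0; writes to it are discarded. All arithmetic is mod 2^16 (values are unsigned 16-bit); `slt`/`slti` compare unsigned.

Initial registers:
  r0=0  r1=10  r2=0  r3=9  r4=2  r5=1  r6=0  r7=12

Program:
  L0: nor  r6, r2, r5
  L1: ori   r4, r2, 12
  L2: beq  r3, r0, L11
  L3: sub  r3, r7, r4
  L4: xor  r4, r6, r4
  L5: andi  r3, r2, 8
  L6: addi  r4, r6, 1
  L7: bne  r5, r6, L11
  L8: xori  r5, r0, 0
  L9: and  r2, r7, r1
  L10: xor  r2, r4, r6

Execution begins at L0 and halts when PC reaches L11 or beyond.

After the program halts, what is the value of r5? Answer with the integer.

[0] nor  r6, r2, r5  →  {r0:0, r1:10, r2:0, r3:9, r4:2, r5:1, r6:65534, r7:12}
[1] ori   r4, r2, 12  →  {r0:0, r1:10, r2:0, r3:9, r4:12, r5:1, r6:65534, r7:12}
[2] beq  r3, r0, L11  →  {r0:0, r1:10, r2:0, r3:9, r4:12, r5:1, r6:65534, r7:12}  ⟨branch fallthrough⟩
[3] sub  r3, r7, r4  →  {r0:0, r1:10, r2:0, r3:0, r4:12, r5:1, r6:65534, r7:12}
[4] xor  r4, r6, r4  →  {r0:0, r1:10, r2:0, r3:0, r4:65522, r5:1, r6:65534, r7:12}
[5] andi  r3, r2, 8  →  {r0:0, r1:10, r2:0, r3:0, r4:65522, r5:1, r6:65534, r7:12}
[6] addi  r4, r6, 1  →  {r0:0, r1:10, r2:0, r3:0, r4:65535, r5:1, r6:65534, r7:12}
[7] bne  r5, r6, L11  →  {r0:0, r1:10, r2:0, r3:0, r4:65535, r5:1, r6:65534, r7:12}  ⟨branch taken⟩
[8] xori  r5, r0, 0  →  {r0:0, r1:10, r2:0, r3:0, r4:65535, r5:0, r6:65534, r7:12}

0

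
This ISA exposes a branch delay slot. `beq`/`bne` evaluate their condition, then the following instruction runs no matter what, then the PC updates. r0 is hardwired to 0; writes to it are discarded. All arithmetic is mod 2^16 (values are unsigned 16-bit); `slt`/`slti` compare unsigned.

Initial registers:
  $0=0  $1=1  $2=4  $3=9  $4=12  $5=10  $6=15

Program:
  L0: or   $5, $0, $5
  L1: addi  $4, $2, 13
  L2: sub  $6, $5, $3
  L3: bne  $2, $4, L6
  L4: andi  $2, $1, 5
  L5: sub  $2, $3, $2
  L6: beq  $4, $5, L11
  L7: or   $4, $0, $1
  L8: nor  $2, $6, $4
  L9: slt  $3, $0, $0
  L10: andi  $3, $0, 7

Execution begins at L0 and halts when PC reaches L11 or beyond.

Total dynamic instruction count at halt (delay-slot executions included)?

PC=0  or   $5, $0, $5        | $0=0 $1=1 $2=4 $3=9 $4=12 $5=10 $6=15
PC=1  addi  $4, $2, 13       | $0=0 $1=1 $2=4 $3=9 $4=17 $5=10 $6=15
PC=2  sub  $6, $5, $3        | $0=0 $1=1 $2=4 $3=9 $4=17 $5=10 $6=1
PC=3  bne  $2, $4, L6        | $0=0 $1=1 $2=4 $3=9 $4=17 $5=10 $6=1  [TAKEN]
PC=4  andi  $2, $1, 5        | $0=0 $1=1 $2=1 $3=9 $4=17 $5=10 $6=1
PC=6  beq  $4, $5, L11       | $0=0 $1=1 $2=1 $3=9 $4=17 $5=10 $6=1  [not taken]
PC=7  or   $4, $0, $1        | $0=0 $1=1 $2=1 $3=9 $4=1 $5=10 $6=1
PC=8  nor  $2, $6, $4        | $0=0 $1=1 $2=65534 $3=9 $4=1 $5=10 $6=1
PC=9  slt  $3, $0, $0        | $0=0 $1=1 $2=65534 $3=0 $4=1 $5=10 $6=1
PC=10 andi  $3, $0, 7        | $0=0 $1=1 $2=65534 $3=0 $4=1 $5=10 $6=1

10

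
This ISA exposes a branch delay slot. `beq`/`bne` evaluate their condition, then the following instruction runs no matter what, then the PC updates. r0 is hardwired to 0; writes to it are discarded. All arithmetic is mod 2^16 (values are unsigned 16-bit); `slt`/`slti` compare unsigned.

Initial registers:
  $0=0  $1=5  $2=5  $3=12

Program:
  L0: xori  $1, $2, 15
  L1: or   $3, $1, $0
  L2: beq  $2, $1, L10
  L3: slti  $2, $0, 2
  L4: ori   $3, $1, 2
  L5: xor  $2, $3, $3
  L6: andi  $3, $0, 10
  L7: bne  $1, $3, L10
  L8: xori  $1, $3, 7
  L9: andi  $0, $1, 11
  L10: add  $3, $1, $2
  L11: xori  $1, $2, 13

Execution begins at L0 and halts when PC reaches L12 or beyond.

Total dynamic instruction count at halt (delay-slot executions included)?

11

  step pc=0: xori  $1, $2, 15  regs=(0,10,5,12)
  step pc=1: or   $3, $1, $0  regs=(0,10,5,10)
  step pc=2: beq  $2, $1, L10  cond=F  regs=(0,10,5,10)
  step pc=3: slti  $2, $0, 2  regs=(0,10,1,10)
  step pc=4: ori   $3, $1, 2  regs=(0,10,1,10)
  step pc=5: xor  $2, $3, $3  regs=(0,10,0,10)
  step pc=6: andi  $3, $0, 10  regs=(0,10,0,0)
  step pc=7: bne  $1, $3, L10  cond=T  regs=(0,10,0,0)
  step pc=8: xori  $1, $3, 7  regs=(0,7,0,0)
  step pc=10: add  $3, $1, $2  regs=(0,7,0,7)
  step pc=11: xori  $1, $2, 13  regs=(0,13,0,7)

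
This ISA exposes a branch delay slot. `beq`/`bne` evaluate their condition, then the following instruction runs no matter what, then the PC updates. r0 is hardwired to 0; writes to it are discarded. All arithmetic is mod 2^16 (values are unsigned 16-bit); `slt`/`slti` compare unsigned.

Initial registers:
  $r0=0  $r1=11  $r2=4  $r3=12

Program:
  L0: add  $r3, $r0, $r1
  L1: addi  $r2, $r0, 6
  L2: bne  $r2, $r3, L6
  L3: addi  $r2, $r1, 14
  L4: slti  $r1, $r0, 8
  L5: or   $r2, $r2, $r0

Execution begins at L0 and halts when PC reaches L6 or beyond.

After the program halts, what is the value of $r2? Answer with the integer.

PC=0  add  $r3, $r0, $r1     | $r0=0 $r1=11 $r2=4 $r3=11
PC=1  addi  $r2, $r0, 6      | $r0=0 $r1=11 $r2=6 $r3=11
PC=2  bne  $r2, $r3, L6      | $r0=0 $r1=11 $r2=6 $r3=11  [TAKEN]
PC=3  addi  $r2, $r1, 14     | $r0=0 $r1=11 $r2=25 $r3=11

25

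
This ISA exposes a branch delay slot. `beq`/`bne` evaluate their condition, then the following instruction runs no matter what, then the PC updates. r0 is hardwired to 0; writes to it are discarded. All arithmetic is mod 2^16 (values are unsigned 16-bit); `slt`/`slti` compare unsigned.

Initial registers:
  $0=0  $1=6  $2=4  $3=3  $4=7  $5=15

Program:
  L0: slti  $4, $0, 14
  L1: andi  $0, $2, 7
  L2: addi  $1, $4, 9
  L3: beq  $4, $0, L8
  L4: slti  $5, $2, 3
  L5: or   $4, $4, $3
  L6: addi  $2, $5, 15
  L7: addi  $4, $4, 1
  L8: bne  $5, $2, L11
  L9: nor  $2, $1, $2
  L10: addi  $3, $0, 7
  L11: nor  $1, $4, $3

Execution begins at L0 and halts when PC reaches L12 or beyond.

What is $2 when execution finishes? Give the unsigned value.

#0 slti  $4, $0, 14 ; 0/6/4/3/1/15
#1 andi  $0, $2, 7 ; 0/6/4/3/1/15
#2 addi  $1, $4, 9 ; 0/10/4/3/1/15
#3 beq  $4, $0, L8 ; 0/10/4/3/1/15 ; →fallthru
#4 slti  $5, $2, 3 ; 0/10/4/3/1/0
#5 or   $4, $4, $3 ; 0/10/4/3/3/0
#6 addi  $2, $5, 15 ; 0/10/15/3/3/0
#7 addi  $4, $4, 1 ; 0/10/15/3/4/0
#8 bne  $5, $2, L11 ; 0/10/15/3/4/0 ; →target
#9 nor  $2, $1, $2 ; 0/10/65520/3/4/0
#11 nor  $1, $4, $3 ; 0/65528/65520/3/4/0

65520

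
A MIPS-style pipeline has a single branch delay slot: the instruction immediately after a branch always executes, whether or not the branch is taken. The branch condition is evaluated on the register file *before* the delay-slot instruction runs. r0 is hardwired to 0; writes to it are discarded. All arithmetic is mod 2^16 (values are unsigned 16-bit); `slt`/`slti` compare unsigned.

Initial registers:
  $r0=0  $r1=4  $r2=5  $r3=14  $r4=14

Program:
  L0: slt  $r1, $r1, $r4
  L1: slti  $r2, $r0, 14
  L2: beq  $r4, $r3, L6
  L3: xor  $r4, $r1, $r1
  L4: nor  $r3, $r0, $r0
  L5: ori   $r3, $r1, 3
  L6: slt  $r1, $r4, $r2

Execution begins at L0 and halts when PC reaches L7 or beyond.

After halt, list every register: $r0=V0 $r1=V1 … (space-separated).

#0 slt  $r1, $r1, $r4 ; 0/1/5/14/14
#1 slti  $r2, $r0, 14 ; 0/1/1/14/14
#2 beq  $r4, $r3, L6 ; 0/1/1/14/14 ; →target
#3 xor  $r4, $r1, $r1 ; 0/1/1/14/0
#6 slt  $r1, $r4, $r2 ; 0/1/1/14/0

$r0=0 $r1=1 $r2=1 $r3=14 $r4=0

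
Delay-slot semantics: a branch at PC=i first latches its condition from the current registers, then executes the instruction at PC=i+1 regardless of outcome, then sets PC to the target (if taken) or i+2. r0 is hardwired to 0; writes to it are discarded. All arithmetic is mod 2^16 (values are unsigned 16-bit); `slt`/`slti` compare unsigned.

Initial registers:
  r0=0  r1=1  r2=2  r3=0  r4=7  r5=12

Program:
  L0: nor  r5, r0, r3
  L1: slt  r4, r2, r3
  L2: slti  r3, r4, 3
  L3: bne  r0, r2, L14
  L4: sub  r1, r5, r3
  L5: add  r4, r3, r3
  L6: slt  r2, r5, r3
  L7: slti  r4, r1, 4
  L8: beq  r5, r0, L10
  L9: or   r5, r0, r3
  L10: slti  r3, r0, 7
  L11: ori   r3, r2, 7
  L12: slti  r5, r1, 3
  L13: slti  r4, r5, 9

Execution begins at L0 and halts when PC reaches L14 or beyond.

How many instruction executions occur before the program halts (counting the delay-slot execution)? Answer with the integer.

#0 nor  r5, r0, r3 ; 0/1/2/0/7/65535
#1 slt  r4, r2, r3 ; 0/1/2/0/0/65535
#2 slti  r3, r4, 3 ; 0/1/2/1/0/65535
#3 bne  r0, r2, L14 ; 0/1/2/1/0/65535 ; →target
#4 sub  r1, r5, r3 ; 0/65534/2/1/0/65535

5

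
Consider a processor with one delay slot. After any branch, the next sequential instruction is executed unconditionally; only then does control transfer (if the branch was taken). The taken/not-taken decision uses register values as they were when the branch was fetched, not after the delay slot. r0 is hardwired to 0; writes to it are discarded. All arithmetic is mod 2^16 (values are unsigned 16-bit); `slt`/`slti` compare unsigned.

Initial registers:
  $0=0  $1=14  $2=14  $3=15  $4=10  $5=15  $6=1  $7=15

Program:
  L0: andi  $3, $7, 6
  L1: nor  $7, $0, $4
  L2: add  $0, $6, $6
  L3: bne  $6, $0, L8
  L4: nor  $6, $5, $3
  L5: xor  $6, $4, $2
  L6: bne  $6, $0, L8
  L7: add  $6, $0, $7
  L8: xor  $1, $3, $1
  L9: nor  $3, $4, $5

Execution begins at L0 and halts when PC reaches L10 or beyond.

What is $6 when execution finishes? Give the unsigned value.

65520

#0 andi  $3, $7, 6 ; 0/14/14/6/10/15/1/15
#1 nor  $7, $0, $4 ; 0/14/14/6/10/15/1/65525
#2 add  $0, $6, $6 ; 0/14/14/6/10/15/1/65525
#3 bne  $6, $0, L8 ; 0/14/14/6/10/15/1/65525 ; →target
#4 nor  $6, $5, $3 ; 0/14/14/6/10/15/65520/65525
#8 xor  $1, $3, $1 ; 0/8/14/6/10/15/65520/65525
#9 nor  $3, $4, $5 ; 0/8/14/65520/10/15/65520/65525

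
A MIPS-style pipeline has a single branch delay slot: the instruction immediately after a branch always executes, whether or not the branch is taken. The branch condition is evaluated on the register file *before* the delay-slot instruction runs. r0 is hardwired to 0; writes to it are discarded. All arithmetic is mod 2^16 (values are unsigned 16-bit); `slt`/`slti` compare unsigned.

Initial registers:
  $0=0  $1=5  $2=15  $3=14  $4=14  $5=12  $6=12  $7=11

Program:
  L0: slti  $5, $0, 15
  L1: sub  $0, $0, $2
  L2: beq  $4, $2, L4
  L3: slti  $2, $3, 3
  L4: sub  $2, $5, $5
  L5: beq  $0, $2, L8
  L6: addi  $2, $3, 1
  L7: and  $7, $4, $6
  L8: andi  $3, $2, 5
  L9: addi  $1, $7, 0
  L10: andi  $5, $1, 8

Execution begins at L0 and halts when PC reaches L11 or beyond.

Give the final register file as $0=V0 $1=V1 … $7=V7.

  step pc=0: slti  $5, $0, 15  regs=(0,5,15,14,14,1,12,11)
  step pc=1: sub  $0, $0, $2  regs=(0,5,15,14,14,1,12,11)
  step pc=2: beq  $4, $2, L4  cond=F  regs=(0,5,15,14,14,1,12,11)
  step pc=3: slti  $2, $3, 3  regs=(0,5,0,14,14,1,12,11)
  step pc=4: sub  $2, $5, $5  regs=(0,5,0,14,14,1,12,11)
  step pc=5: beq  $0, $2, L8  cond=T  regs=(0,5,0,14,14,1,12,11)
  step pc=6: addi  $2, $3, 1  regs=(0,5,15,14,14,1,12,11)
  step pc=8: andi  $3, $2, 5  regs=(0,5,15,5,14,1,12,11)
  step pc=9: addi  $1, $7, 0  regs=(0,11,15,5,14,1,12,11)
  step pc=10: andi  $5, $1, 8  regs=(0,11,15,5,14,8,12,11)

$0=0 $1=11 $2=15 $3=5 $4=14 $5=8 $6=12 $7=11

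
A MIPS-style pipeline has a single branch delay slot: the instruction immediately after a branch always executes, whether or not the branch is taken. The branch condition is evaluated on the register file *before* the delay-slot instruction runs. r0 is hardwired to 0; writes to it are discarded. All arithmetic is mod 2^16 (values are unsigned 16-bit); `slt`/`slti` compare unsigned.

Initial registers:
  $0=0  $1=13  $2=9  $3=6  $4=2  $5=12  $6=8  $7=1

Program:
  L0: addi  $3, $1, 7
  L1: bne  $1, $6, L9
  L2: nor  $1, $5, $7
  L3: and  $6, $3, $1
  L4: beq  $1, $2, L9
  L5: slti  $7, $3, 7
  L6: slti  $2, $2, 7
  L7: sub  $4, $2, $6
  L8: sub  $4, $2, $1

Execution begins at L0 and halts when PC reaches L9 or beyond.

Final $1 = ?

65522

[0] addi  $3, $1, 7  →  {$0:0, $1:13, $2:9, $3:20, $4:2, $5:12, $6:8, $7:1}
[1] bne  $1, $6, L9  →  {$0:0, $1:13, $2:9, $3:20, $4:2, $5:12, $6:8, $7:1}  ⟨branch taken⟩
[2] nor  $1, $5, $7  →  {$0:0, $1:65522, $2:9, $3:20, $4:2, $5:12, $6:8, $7:1}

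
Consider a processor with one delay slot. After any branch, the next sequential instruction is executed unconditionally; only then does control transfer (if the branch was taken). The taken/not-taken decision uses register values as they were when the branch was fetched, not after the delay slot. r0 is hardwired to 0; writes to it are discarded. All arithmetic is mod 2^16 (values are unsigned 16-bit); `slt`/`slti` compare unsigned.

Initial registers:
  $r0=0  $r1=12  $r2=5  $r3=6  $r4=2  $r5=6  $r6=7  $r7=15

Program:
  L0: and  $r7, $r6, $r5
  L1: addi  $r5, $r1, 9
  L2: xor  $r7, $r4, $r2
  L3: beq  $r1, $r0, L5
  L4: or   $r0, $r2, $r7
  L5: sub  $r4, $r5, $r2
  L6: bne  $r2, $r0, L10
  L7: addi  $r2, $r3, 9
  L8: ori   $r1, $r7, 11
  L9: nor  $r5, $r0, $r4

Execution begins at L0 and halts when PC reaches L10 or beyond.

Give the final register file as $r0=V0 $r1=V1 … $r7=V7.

$r0=0 $r1=12 $r2=15 $r3=6 $r4=16 $r5=21 $r6=7 $r7=7

[0] and  $r7, $r6, $r5  →  {$r0:0, $r1:12, $r2:5, $r3:6, $r4:2, $r5:6, $r6:7, $r7:6}
[1] addi  $r5, $r1, 9  →  {$r0:0, $r1:12, $r2:5, $r3:6, $r4:2, $r5:21, $r6:7, $r7:6}
[2] xor  $r7, $r4, $r2  →  {$r0:0, $r1:12, $r2:5, $r3:6, $r4:2, $r5:21, $r6:7, $r7:7}
[3] beq  $r1, $r0, L5  →  {$r0:0, $r1:12, $r2:5, $r3:6, $r4:2, $r5:21, $r6:7, $r7:7}  ⟨branch fallthrough⟩
[4] or   $r0, $r2, $r7  →  {$r0:0, $r1:12, $r2:5, $r3:6, $r4:2, $r5:21, $r6:7, $r7:7}
[5] sub  $r4, $r5, $r2  →  {$r0:0, $r1:12, $r2:5, $r3:6, $r4:16, $r5:21, $r6:7, $r7:7}
[6] bne  $r2, $r0, L10  →  {$r0:0, $r1:12, $r2:5, $r3:6, $r4:16, $r5:21, $r6:7, $r7:7}  ⟨branch taken⟩
[7] addi  $r2, $r3, 9  →  {$r0:0, $r1:12, $r2:15, $r3:6, $r4:16, $r5:21, $r6:7, $r7:7}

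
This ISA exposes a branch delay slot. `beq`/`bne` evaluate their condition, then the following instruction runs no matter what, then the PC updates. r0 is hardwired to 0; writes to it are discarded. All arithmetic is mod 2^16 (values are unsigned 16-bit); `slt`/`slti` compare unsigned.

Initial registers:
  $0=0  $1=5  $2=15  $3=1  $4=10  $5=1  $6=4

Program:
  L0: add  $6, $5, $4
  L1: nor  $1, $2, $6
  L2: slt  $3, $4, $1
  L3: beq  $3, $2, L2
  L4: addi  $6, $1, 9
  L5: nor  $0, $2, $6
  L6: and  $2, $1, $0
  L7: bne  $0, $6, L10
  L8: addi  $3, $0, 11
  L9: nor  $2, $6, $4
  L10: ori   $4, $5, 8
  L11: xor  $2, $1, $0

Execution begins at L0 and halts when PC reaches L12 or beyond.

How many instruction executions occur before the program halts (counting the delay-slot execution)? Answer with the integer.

11

#0 add  $6, $5, $4 ; 0/5/15/1/10/1/11
#1 nor  $1, $2, $6 ; 0/65520/15/1/10/1/11
#2 slt  $3, $4, $1 ; 0/65520/15/1/10/1/11
#3 beq  $3, $2, L2 ; 0/65520/15/1/10/1/11 ; →fallthru
#4 addi  $6, $1, 9 ; 0/65520/15/1/10/1/65529
#5 nor  $0, $2, $6 ; 0/65520/15/1/10/1/65529
#6 and  $2, $1, $0 ; 0/65520/0/1/10/1/65529
#7 bne  $0, $6, L10 ; 0/65520/0/1/10/1/65529 ; →target
#8 addi  $3, $0, 11 ; 0/65520/0/11/10/1/65529
#10 ori   $4, $5, 8 ; 0/65520/0/11/9/1/65529
#11 xor  $2, $1, $0 ; 0/65520/65520/11/9/1/65529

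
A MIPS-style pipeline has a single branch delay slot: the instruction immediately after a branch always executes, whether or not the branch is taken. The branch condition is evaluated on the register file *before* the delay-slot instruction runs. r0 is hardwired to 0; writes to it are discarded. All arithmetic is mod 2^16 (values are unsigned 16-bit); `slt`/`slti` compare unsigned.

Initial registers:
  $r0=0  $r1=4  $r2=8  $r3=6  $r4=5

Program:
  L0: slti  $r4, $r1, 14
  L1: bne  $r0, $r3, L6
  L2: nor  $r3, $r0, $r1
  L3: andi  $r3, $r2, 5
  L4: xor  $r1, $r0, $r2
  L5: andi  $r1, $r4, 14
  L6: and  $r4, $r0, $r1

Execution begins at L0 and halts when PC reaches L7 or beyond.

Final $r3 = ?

PC=0  slti  $r4, $r1, 14     | $r0=0 $r1=4 $r2=8 $r3=6 $r4=1
PC=1  bne  $r0, $r3, L6      | $r0=0 $r1=4 $r2=8 $r3=6 $r4=1  [TAKEN]
PC=2  nor  $r3, $r0, $r1     | $r0=0 $r1=4 $r2=8 $r3=65531 $r4=1
PC=6  and  $r4, $r0, $r1     | $r0=0 $r1=4 $r2=8 $r3=65531 $r4=0

65531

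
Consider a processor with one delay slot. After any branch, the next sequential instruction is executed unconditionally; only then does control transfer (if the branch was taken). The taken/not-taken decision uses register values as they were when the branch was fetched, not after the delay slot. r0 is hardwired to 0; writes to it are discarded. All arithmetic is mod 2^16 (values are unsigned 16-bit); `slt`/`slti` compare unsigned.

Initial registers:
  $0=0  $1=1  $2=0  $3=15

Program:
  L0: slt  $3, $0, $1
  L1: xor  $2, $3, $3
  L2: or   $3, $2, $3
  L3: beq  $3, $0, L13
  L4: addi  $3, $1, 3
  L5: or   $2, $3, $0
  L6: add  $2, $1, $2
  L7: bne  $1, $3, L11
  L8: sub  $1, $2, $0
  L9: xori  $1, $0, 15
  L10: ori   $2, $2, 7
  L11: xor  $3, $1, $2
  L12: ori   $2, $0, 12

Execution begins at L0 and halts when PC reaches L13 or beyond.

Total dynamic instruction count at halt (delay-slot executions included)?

  step pc=0: slt  $3, $0, $1  regs=(0,1,0,1)
  step pc=1: xor  $2, $3, $3  regs=(0,1,0,1)
  step pc=2: or   $3, $2, $3  regs=(0,1,0,1)
  step pc=3: beq  $3, $0, L13  cond=F  regs=(0,1,0,1)
  step pc=4: addi  $3, $1, 3  regs=(0,1,0,4)
  step pc=5: or   $2, $3, $0  regs=(0,1,4,4)
  step pc=6: add  $2, $1, $2  regs=(0,1,5,4)
  step pc=7: bne  $1, $3, L11  cond=T  regs=(0,1,5,4)
  step pc=8: sub  $1, $2, $0  regs=(0,5,5,4)
  step pc=11: xor  $3, $1, $2  regs=(0,5,5,0)
  step pc=12: ori   $2, $0, 12  regs=(0,5,12,0)

11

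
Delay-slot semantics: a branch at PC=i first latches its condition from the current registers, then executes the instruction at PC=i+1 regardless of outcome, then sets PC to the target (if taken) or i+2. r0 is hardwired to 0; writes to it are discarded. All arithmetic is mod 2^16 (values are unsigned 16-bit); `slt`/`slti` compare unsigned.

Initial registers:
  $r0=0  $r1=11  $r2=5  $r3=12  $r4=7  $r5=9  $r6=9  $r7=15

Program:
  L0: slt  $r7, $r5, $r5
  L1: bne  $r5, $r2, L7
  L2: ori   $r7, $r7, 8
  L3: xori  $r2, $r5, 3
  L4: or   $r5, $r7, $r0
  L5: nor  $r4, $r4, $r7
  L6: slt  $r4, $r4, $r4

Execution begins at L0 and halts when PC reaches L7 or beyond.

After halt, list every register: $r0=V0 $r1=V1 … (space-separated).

PC=0  slt  $r7, $r5, $r5     | $r0=0 $r1=11 $r2=5 $r3=12 $r4=7 $r5=9 $r6=9 $r7=0
PC=1  bne  $r5, $r2, L7      | $r0=0 $r1=11 $r2=5 $r3=12 $r4=7 $r5=9 $r6=9 $r7=0  [TAKEN]
PC=2  ori   $r7, $r7, 8      | $r0=0 $r1=11 $r2=5 $r3=12 $r4=7 $r5=9 $r6=9 $r7=8

$r0=0 $r1=11 $r2=5 $r3=12 $r4=7 $r5=9 $r6=9 $r7=8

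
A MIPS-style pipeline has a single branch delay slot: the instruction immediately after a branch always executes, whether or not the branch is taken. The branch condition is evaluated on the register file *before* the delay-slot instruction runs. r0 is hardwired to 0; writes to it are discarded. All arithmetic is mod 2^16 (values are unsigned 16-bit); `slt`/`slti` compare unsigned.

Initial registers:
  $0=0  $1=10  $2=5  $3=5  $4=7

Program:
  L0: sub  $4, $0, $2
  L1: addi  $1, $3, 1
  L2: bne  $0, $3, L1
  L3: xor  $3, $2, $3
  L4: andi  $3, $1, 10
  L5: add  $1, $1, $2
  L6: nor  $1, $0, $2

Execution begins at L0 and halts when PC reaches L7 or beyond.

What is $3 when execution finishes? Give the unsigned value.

  step pc=0: sub  $4, $0, $2  regs=(0,10,5,5,65531)
  step pc=1: addi  $1, $3, 1  regs=(0,6,5,5,65531)
  step pc=2: bne  $0, $3, L1  cond=T  regs=(0,6,5,5,65531)
  step pc=3: xor  $3, $2, $3  regs=(0,6,5,0,65531)
  step pc=1: addi  $1, $3, 1  regs=(0,1,5,0,65531)
  step pc=2: bne  $0, $3, L1  cond=F  regs=(0,1,5,0,65531)
  step pc=3: xor  $3, $2, $3  regs=(0,1,5,5,65531)
  step pc=4: andi  $3, $1, 10  regs=(0,1,5,0,65531)
  step pc=5: add  $1, $1, $2  regs=(0,6,5,0,65531)
  step pc=6: nor  $1, $0, $2  regs=(0,65530,5,0,65531)

0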